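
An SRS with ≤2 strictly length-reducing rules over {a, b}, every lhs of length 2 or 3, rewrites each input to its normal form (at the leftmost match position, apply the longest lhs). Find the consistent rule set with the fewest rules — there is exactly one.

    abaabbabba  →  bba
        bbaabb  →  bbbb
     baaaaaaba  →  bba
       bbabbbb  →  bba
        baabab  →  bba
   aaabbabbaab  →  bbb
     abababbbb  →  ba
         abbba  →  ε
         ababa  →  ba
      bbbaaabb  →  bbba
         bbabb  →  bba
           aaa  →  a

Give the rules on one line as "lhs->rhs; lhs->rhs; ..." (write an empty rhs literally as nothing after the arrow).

  | abaabbabba => aaabbabba => abbabba => ababba => aabba => bba
  | bbaabb => bbbb
  | baaaaaaba => baaaaba => baaba => bba
  | bbabbbb => bbabbb => bbabb => bbab => bba

aa->; ab->a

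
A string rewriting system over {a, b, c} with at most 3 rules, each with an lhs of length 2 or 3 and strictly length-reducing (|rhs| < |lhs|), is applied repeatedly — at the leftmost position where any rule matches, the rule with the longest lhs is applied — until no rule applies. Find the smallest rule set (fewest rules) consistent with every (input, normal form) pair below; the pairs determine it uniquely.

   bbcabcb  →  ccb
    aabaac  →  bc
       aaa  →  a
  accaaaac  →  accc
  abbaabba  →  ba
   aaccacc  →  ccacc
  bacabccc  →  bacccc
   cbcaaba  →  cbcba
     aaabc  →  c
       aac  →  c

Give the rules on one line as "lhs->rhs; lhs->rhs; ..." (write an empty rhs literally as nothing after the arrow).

aa->; ab->; bb->

  | bbcabcb => cabcb => ccb
  | aabaac => baac => bc
  | aaa => a
  | accaaaac => accaac => accc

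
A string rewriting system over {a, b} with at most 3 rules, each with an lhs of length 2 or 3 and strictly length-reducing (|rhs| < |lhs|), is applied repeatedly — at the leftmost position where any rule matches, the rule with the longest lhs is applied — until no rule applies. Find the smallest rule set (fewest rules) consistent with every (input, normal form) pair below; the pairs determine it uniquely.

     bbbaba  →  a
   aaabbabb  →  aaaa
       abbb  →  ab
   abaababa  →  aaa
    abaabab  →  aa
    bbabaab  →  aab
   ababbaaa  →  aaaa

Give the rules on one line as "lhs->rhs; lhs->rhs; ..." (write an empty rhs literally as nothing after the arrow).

ba->; bab->ba; bb->

  | bbbaba => baba => baa => a
  | aaabbabb => aaaabb => aaaa
  | abbb => ab
  | abaababa => aababa => aabaa => aaa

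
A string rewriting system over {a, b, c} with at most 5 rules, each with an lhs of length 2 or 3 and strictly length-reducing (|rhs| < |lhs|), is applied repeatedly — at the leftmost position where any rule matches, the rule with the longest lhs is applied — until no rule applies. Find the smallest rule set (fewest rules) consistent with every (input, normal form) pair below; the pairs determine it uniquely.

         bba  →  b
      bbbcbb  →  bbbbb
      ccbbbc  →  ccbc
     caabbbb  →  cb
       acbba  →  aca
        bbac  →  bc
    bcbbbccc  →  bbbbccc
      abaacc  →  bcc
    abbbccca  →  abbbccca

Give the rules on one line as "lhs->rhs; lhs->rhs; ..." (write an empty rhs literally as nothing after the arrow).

  | bba => b
  | bbbcbb => bbbbb
  | ccbbbc => ccbc
  | caabbbb => cbbbbb => cbbb => cb

aa->b; ba->; bcb->bb; cbb->c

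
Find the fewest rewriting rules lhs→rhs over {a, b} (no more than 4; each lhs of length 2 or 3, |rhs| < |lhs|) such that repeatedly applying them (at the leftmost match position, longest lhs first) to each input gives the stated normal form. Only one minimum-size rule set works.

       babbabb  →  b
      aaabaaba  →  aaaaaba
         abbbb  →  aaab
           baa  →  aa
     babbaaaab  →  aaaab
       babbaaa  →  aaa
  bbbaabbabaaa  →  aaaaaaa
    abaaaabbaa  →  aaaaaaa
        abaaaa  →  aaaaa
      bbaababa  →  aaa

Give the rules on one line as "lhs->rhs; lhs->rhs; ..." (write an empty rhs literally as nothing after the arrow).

baa->aa; bab->; bbb->aa

  | babbabb => babb => b
  | aaabaaba => aaaaaba
  | abbbb => aaab
  | baa => aa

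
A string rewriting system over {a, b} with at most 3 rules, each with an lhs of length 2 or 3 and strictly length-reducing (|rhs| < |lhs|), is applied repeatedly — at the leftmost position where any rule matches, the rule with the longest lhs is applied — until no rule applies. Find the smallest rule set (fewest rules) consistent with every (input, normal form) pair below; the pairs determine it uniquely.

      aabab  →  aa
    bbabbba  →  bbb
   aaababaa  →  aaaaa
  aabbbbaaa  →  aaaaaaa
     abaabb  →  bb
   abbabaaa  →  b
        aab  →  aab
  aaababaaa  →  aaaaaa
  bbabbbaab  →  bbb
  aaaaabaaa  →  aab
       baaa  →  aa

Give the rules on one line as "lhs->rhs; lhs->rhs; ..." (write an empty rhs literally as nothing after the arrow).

aba->b; abb->aa; ba->

  | aabab => abb => aa
  | bbabbba => bbbba => bbb
  | aaababaa => aabbaa => aaaaa
  | aabbbbaaa => aaabbaaa => aaaaaaa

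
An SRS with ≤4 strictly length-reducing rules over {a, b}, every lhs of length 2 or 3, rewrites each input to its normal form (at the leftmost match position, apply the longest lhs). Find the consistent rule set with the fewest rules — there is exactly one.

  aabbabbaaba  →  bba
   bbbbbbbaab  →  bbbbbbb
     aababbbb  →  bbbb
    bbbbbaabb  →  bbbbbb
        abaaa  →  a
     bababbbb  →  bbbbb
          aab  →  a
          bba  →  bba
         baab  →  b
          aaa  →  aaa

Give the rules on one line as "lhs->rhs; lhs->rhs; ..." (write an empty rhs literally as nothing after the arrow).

ab->; aba->ba; baa->

  | aabbabbaaba => ababbaaba => babbaaba => bbaaba => bba
  | bbbbbbbaab => bbbbbbb
  | aababbbb => ababbbb => babbbb => bbbb
  | bbbbbaabb => bbbbbb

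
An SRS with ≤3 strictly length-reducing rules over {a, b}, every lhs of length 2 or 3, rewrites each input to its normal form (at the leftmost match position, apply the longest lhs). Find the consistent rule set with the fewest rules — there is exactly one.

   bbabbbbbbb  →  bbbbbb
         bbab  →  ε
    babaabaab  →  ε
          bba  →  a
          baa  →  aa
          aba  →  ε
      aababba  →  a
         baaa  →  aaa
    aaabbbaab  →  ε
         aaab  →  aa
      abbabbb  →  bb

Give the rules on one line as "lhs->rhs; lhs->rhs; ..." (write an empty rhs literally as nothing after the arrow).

  | bbabbbbbbb => babbbbbbb => abbbbbbb => bbbbbb
  | bbab => bab => ab => ε
  | babaabaab => abaabaab => abaab => ab => ε
  | bba => ba => a

ab->; aba->; ba->a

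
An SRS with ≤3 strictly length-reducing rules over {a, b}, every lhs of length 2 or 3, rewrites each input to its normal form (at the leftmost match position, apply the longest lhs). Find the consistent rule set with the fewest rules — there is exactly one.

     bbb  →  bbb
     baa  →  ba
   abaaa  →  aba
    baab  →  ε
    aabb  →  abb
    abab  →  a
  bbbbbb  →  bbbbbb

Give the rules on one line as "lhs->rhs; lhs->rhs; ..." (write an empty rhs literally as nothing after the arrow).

  | bbb
  | baa => ba
  | abaaa => abaa => aba
  | baab => bab => ε

aa->a; bab->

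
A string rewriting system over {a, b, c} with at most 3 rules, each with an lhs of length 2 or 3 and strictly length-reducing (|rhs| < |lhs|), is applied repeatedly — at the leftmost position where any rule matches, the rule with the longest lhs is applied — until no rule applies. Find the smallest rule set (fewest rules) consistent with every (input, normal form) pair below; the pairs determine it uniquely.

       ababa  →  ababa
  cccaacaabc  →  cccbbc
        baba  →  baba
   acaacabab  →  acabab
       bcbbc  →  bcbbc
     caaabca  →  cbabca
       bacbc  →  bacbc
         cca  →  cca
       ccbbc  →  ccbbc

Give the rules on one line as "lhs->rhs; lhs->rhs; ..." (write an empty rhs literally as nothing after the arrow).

  | ababa
  | cccaacaabc => cccaabc => cccbbc
  | baba
  | acaacabab => acabab

aa->b; aac->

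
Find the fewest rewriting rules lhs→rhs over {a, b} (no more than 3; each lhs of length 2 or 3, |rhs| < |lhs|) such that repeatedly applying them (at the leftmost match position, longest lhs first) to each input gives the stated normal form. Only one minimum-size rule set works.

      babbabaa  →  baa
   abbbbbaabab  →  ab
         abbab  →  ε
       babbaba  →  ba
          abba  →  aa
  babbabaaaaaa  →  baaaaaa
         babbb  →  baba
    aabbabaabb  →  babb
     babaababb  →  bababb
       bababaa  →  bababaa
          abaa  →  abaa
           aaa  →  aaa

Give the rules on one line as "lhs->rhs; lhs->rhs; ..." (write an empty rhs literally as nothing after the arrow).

aab->; bba->a; bbb->ba

  | babbabaa => baabaa => baa
  | abbbbbaabab => ababbaabab => abaaabab => abaab => ab
  | abbab => aab => ε
  | babbaba => baaba => ba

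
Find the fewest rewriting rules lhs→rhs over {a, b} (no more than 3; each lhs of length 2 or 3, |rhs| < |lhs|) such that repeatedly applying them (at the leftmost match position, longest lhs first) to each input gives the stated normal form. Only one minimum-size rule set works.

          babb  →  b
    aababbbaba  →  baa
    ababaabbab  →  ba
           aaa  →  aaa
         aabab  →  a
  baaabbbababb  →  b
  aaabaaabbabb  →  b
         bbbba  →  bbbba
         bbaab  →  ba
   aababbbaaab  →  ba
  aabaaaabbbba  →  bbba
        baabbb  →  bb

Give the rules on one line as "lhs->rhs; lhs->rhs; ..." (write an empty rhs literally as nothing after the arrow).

ab->b; bab->a

  | babb => ab => b
  | aababbbaba => ababbbaba => babbbaba => abbaba => bbaba => baa
  | ababaabbab => babaabbab => aaabbab => aabbab => abbab => bbab => ba
  | aaa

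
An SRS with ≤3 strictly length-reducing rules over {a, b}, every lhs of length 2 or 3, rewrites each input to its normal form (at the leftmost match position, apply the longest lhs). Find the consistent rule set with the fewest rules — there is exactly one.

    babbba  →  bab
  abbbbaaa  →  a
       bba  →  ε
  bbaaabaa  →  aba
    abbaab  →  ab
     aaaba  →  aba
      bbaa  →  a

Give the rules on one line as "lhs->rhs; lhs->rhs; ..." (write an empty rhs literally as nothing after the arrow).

  | babbba => bab
  | abbbbaaa => abbaa => aa => a
  | bba => ε
  | bbaaabaa => aabaa => abaa => aba

aa->a; bba->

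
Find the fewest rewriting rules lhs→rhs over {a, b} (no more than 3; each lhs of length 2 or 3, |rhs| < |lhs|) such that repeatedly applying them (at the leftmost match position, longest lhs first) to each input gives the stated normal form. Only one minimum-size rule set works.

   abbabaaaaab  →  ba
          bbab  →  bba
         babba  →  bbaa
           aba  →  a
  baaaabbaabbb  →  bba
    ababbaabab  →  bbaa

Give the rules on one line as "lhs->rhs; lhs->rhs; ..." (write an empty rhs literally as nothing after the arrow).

ab->a; aba->ab; abb->ba

  | abbabaaaaab => baabaaaaab => baabaaaab => baabaaab => baabaab => baabab => baabb => baba => bab => ba
  | bbab => bba
  | babba => bbaa
  | aba => ab => a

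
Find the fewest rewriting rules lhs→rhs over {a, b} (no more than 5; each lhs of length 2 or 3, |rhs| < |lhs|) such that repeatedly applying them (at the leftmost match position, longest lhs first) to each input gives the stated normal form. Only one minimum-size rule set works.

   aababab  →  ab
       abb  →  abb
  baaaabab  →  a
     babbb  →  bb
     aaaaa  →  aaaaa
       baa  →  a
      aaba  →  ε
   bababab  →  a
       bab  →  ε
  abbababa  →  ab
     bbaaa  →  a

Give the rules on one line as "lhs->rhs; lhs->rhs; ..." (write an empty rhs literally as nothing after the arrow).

aab->b; ba->; bab->; bba->b

  | aababab => babab => ab
  | abb
  | baaaabab => aaabab => abab => a
  | babbb => bb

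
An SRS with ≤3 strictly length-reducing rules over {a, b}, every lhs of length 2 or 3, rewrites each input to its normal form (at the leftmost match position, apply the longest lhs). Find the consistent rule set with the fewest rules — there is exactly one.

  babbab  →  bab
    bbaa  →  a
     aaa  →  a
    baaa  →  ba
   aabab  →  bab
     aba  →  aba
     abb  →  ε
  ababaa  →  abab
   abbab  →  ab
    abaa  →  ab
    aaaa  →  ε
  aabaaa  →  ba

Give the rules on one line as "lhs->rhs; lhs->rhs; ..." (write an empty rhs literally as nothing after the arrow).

  | babbab => baaab => bab
  | bbaa => aaa => a
  | aaa => a
  | baaa => ba

aa->; bb->a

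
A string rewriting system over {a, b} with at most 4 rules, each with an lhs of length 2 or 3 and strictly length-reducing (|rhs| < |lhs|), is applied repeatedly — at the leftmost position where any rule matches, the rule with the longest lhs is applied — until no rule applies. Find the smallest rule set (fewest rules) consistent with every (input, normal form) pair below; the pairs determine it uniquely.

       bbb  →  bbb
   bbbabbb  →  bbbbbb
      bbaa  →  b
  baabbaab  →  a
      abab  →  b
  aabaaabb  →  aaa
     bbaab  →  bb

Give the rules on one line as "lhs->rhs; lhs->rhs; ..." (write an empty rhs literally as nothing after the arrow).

ab->a; aba->; ba->b; baa->a

  | bbb
  | bbbabbb => bbbbbb
  | bbaa => ba => b
  | baabbaab => abbaab => abaab => ab => a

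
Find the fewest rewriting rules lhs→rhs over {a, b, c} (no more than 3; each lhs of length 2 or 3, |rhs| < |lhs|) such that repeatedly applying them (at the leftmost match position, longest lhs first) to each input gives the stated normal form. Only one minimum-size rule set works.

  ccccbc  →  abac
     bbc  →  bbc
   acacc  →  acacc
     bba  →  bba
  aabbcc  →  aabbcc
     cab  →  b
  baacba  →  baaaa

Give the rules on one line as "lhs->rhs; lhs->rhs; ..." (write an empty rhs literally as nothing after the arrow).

  | ccccbc => abcbc => abac
  | bbc
  | acacc
  | bba

cab->b; cb->a; ccc->ab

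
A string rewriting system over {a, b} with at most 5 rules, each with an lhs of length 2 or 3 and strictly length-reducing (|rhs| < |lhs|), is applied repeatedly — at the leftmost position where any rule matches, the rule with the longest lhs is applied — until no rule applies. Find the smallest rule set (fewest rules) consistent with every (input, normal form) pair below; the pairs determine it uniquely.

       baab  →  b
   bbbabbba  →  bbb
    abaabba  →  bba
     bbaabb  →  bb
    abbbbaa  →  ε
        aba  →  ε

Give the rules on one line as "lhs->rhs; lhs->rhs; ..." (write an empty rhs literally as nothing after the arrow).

aa->; aaa->; aab->aa; ab->a

  | baab => baa => b
  | bbbabbba => bbbabba => bbbaba => bbbaa => bbb
  | abaabba => aaabba => bba
  | bbaabb => bbaab => bbaa => bb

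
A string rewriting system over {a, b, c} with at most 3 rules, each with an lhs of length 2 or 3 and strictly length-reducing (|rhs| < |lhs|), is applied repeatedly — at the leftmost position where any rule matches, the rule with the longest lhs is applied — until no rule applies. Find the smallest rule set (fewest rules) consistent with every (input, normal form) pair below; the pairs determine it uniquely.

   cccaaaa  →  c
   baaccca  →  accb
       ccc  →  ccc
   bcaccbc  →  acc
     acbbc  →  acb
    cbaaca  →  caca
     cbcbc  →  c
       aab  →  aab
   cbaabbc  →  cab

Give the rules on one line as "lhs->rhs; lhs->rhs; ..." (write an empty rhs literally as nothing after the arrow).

ba->; bc->; cca->cb

  | cccaaaa => ccbaaa => ccaa => cba => c
  | baaccca => accca => accb
  | ccc
  | bcaccbc => accbc => acc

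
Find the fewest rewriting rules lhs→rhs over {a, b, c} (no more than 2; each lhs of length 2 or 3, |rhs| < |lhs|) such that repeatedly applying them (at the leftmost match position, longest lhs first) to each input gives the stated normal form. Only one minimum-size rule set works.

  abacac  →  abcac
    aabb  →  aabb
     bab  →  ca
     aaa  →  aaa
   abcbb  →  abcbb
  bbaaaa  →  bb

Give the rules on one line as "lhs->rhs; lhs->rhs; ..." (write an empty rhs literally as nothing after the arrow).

ba->b; bab->ca

  | abacac => abcac
  | aabb
  | bab => ca
  | aaa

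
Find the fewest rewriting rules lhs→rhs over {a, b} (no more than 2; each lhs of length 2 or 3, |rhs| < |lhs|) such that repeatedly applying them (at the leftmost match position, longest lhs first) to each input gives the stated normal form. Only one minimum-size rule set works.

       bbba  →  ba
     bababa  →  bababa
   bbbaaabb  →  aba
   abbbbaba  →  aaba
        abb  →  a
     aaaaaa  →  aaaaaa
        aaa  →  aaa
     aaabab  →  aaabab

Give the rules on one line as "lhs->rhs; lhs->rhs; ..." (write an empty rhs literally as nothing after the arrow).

  | bbba => ba
  | bababa
  | bbbaaabb => baaabb => ababb => aba
  | abbbbaba => abbaba => aaba

baa->ab; bb->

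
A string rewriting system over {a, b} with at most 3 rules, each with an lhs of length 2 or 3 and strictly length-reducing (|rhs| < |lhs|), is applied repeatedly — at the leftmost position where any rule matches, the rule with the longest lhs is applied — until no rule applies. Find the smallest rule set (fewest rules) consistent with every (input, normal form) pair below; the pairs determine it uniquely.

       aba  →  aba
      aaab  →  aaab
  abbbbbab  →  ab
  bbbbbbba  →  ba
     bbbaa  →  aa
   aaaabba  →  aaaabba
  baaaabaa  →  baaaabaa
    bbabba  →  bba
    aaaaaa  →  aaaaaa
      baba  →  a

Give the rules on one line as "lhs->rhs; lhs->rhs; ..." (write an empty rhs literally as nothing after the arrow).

  | aba
  | aaab
  | abbbbbab => abbab => ab
  | bbbbbbba => bbbba => ba

bab->; bbb->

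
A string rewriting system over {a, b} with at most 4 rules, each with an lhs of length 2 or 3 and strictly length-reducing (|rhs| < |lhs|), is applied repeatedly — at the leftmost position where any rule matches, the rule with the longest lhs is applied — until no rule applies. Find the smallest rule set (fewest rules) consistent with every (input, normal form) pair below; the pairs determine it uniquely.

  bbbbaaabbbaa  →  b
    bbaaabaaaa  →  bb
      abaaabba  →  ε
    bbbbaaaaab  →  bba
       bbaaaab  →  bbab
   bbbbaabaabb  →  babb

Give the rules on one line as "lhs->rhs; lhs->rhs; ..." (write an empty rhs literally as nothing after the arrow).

  | bbbbaaabbbaa => babaaabbbaa => baabbbaa => babbaa => babbb => baba => b
  | bbaaabaaaa => bbbabaaaa => baabaaaa => baaaaa => bbaaa => bbba => baa => bb
  | abaaabba => aabba => aba => ε
  | bbbbaaaaab => babaaaaab => baaaab => bbaab => bba

aa->b; aab->a; aba->; bbb->ba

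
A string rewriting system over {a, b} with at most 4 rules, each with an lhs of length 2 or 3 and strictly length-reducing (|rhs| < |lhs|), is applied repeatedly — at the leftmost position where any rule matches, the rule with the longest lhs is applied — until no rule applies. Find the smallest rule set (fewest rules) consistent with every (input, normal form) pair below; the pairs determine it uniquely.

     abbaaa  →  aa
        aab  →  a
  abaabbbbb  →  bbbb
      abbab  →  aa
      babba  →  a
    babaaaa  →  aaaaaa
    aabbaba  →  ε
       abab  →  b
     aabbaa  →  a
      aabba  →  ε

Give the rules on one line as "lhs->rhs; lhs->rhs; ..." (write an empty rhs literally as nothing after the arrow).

ab->; aba->; ba->; bab->aa

  | abbaaa => baaa => aa
  | aab => a
  | abaabbbbb => abbbbb => bbbb
  | abbab => bab => aa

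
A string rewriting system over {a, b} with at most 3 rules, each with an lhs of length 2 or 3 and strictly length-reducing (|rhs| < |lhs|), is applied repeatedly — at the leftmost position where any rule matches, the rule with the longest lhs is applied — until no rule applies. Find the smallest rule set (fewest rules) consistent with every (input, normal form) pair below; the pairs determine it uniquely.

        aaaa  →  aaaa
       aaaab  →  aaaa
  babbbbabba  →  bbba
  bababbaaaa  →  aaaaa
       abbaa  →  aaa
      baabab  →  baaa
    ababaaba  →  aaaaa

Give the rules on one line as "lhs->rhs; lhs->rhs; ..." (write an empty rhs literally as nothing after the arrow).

  | aaaa
  | aaaab => aaaa
  | babbbbabba => bbbabba => bbba
  | bababbaaaa => abbaaaa => abaaaa => aaaaa

ab->a; bab->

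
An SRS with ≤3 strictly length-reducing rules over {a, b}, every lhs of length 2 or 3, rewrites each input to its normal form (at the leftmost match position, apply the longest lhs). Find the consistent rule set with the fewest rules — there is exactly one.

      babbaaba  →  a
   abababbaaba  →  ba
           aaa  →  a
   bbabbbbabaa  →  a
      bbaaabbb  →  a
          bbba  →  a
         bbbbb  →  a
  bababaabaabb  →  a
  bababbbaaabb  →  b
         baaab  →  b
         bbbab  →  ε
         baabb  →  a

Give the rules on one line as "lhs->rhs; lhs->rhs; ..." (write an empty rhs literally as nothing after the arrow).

  | babbaaba => bbaaba => aaaba => aaba => aba => a
  | abababbaaba => ababbaaba => abbaaba => baaba => baba => ba
  | aaa => aa => a
  | bbabbbbabaa => aabbbbabaa => abbbbabaa => bbbabaa => ababaa => abaa => aa => a

aa->a; ab->; bb->a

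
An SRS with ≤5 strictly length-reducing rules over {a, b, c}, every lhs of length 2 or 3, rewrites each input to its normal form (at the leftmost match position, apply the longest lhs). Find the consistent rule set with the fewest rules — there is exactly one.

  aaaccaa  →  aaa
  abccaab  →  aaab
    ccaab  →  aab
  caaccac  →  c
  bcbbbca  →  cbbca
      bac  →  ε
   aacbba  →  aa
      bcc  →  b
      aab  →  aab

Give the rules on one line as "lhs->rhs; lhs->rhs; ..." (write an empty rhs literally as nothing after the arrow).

ac->; ba->a; bcb->c; cc->

  | aaaccaa => aacaa => aaa
  | abccaab => abaab => aaab
  | ccaab => aab
  | caaccac => cacac => cac => c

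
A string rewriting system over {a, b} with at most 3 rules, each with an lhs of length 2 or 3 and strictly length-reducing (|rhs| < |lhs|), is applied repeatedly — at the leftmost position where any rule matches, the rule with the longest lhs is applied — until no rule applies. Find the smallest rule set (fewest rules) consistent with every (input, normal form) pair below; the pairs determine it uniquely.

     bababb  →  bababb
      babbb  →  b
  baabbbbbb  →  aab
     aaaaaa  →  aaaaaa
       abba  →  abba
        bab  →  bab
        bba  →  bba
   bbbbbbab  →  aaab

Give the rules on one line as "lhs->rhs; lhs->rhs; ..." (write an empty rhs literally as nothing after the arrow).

baa->b; bbb->a

  | bababb
  | babbb => baa => b
  | baabbbbbb => bbbbbbb => abbbb => aab
  | aaaaaa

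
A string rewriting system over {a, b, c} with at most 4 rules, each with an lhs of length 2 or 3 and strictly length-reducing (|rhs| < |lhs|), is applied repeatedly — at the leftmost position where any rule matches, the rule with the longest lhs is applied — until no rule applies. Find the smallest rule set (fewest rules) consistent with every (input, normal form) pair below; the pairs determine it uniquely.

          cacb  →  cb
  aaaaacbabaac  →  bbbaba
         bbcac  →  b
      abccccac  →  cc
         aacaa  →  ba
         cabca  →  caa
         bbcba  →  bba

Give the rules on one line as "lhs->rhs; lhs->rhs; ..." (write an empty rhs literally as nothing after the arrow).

  | cacb => cb
  | aaaaacbabaac => baaacbabaac => bbacbabaac => bbbabaac => bbbaba
  | bbcac => bac => b
  | abccccac => acccac => ccac => cc

aaa->ba; ac->; bc->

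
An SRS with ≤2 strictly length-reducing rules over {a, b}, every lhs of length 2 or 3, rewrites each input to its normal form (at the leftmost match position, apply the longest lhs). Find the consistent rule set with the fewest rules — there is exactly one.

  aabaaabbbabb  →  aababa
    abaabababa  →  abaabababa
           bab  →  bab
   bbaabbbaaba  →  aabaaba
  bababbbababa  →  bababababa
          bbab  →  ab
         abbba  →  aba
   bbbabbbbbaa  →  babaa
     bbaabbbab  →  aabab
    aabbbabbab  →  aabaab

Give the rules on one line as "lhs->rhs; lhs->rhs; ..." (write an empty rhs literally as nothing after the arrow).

aaa->a; bb->

  | aabaaabbbabb => aababbbabb => aabababb => aababa
  | abaabababa
  | bab
  | bbaabbbaaba => aabbbaaba => aabaaba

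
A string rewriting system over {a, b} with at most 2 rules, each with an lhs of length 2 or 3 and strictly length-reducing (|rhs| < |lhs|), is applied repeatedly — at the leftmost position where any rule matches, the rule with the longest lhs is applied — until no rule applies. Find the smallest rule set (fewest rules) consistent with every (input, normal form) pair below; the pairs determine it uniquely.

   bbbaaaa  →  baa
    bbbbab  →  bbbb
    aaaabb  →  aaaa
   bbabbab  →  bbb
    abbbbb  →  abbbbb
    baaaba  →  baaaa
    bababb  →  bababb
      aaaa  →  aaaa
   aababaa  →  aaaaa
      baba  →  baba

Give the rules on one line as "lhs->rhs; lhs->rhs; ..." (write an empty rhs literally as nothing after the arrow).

aab->aa; bba->b

  | bbbaaaa => bbaaa => baa
  | bbbbab => bbbb
  | aaaabb => aaaab => aaaa
  | bbabbab => bbbab => bbb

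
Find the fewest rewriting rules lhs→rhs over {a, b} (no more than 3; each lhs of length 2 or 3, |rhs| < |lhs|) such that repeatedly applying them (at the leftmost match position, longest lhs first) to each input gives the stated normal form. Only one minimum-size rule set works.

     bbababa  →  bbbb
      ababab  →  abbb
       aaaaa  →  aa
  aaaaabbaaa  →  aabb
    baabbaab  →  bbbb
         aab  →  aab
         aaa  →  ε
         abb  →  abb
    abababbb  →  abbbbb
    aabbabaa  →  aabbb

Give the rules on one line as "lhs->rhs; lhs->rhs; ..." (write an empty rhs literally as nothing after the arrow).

  | bbababa => bbbaba => bbbba => bbbb
  | ababab => abbab => abbb
  | aaaaa => aa
  | aaaaabbaaa => aabbaaa => aabbaa => aabba => aabb

aaa->; ba->b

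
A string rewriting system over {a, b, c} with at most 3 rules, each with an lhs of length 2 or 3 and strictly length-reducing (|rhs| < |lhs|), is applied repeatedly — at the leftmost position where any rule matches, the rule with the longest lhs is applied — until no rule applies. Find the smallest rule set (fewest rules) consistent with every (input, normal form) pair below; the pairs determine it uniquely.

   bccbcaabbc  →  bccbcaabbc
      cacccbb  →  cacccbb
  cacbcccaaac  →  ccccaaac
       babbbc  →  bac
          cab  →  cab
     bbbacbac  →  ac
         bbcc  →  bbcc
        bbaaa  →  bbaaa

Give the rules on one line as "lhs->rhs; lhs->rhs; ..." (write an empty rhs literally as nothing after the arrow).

acb->; bbb->

  | bccbcaabbc
  | cacccbb
  | cacbcccaaac => ccccaaac
  | babbbc => bac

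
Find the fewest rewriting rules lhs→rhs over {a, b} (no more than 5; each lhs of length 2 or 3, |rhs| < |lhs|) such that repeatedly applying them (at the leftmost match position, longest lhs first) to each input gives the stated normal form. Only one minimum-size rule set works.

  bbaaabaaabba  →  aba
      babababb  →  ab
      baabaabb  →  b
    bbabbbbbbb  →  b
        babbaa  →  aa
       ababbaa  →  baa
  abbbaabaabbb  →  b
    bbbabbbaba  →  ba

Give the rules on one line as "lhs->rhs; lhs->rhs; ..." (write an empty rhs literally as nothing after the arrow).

aab->; bab->ab; bb->b; bba->

  | bbaaabaaabba => aabaaabba => aaabba => aba
  | babababb => abababb => aababb => abb => ab
  | baabaabb => baabb => bb => b
  | bbabbbbbbb => bbbbbbb => bbbbbb => bbbbb => bbbb => bbb => bb => b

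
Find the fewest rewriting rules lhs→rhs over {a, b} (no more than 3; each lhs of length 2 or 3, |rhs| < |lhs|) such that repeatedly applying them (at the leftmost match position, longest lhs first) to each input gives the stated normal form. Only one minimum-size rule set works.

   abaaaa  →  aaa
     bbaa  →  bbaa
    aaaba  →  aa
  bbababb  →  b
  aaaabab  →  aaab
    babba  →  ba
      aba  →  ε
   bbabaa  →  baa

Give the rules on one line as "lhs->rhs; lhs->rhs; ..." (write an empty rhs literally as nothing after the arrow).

aba->; bab->

  | abaaaa => aaa
  | bbaa
  | aaaba => aa
  | bbababb => babb => b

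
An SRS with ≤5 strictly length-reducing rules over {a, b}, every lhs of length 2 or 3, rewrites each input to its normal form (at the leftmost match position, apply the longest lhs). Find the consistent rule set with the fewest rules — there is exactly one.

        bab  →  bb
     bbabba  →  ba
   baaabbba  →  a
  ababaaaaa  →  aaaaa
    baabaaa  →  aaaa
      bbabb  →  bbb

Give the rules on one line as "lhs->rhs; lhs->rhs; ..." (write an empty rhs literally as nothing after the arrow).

ab->; baa->aa; bab->bb; bba->ba

  | bab => bb
  | bbabba => babba => bbba => bba => ba
  | baaabbba => aaabbba => aabba => aba => a
  | ababaaaaa => abaaaaa => aaaaa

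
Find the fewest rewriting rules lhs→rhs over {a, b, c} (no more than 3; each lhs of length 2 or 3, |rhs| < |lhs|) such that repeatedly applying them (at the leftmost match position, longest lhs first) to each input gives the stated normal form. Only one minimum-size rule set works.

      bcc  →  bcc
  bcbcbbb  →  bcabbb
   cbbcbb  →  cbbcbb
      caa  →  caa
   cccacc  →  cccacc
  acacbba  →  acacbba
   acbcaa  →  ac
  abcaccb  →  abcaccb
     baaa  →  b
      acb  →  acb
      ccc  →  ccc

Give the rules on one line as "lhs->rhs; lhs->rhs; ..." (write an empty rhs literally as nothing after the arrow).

aaa->; cbc->ca

  | bcc
  | bcbcbbb => bcabbb
  | cbbcbb
  | caa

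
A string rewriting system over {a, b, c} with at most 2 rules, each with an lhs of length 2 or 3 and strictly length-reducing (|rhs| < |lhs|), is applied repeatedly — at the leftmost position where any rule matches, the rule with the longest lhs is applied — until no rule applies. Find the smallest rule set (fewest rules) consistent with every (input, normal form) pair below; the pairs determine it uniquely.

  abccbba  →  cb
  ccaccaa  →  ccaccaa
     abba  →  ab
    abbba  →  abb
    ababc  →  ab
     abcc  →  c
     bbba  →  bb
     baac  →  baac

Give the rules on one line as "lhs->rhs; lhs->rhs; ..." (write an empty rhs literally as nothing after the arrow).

abc->; bba->b

  | abccbba => cbba => cb
  | ccaccaa
  | abba => ab
  | abbba => abb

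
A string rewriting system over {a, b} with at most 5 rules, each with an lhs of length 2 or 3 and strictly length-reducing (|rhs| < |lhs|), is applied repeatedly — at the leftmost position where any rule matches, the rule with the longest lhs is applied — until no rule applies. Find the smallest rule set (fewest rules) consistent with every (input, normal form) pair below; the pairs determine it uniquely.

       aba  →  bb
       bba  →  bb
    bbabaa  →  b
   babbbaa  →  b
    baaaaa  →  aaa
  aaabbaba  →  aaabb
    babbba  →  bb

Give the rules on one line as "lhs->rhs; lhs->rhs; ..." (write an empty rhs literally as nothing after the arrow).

  | aba => bb
  | bba => bb
  | bbabaa => bbbaa => bbaa => b
  | babbbaa => bbbbaa => bbbaa => bbaa => b

aba->bb; ba->b; baa->; bbb->bb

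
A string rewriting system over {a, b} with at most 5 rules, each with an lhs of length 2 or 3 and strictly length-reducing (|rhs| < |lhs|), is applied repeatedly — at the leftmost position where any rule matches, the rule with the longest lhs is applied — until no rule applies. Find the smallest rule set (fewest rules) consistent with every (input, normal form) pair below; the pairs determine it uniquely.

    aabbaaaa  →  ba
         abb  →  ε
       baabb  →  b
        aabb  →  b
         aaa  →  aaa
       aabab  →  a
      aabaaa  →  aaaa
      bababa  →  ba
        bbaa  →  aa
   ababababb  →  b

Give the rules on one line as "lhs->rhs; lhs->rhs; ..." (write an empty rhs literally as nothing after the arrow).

  | aabbaaaa => abaaaa => baaaa => baaa => baa => ba
  | abb => bb => ε
  | baabb => babb => bbb => b
  | aabb => ab => b

aab->a; ab->b; baa->ba; bb->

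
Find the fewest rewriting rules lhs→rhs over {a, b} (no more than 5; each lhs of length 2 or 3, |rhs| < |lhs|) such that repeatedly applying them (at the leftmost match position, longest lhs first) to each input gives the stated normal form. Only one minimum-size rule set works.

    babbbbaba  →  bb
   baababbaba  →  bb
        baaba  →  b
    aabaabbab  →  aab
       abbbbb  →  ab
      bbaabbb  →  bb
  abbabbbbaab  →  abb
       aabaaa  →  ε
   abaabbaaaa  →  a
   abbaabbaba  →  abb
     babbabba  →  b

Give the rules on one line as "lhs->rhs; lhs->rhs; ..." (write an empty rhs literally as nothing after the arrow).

aaa->; ba->b; baa->; bbb->b

  | babbbbaba => bbbbbaba => bbbaba => baba => bba => bb
  | baababbaba => babbaba => bbbaba => baba => bba => bb
  | baaba => ba => b
  | aabaabbab => aabbab => aabbb => aab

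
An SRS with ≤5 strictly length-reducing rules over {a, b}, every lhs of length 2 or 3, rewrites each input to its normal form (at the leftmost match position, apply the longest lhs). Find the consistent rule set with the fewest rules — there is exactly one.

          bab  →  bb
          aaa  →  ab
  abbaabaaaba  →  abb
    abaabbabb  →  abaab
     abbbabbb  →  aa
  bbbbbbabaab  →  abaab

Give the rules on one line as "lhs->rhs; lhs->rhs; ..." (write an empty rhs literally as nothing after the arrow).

  | bab => bb
  | aaa => ab
  | abbaabaaaba => abbabaaaba => abbbaaaba => aaaaba => ababa => abba => abb
  | abaabbabb => abaabbbb => abaab

aaa->ab; bab->bb; bba->bb; bbb->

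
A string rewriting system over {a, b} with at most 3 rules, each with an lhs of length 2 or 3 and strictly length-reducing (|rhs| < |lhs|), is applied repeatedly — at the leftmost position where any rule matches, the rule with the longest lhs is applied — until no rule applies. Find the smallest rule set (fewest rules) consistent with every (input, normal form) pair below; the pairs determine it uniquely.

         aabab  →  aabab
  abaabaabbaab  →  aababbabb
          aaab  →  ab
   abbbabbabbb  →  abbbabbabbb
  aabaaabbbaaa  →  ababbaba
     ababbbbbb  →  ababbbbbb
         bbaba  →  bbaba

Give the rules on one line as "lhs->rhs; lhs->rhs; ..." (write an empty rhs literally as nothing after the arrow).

  | aabab
  | abaabaabbaab => aabbaabbaab => aababbbaab => aababbabb
  | aaab => ab
  | abbbabbabbb

aaa->a; baa->ab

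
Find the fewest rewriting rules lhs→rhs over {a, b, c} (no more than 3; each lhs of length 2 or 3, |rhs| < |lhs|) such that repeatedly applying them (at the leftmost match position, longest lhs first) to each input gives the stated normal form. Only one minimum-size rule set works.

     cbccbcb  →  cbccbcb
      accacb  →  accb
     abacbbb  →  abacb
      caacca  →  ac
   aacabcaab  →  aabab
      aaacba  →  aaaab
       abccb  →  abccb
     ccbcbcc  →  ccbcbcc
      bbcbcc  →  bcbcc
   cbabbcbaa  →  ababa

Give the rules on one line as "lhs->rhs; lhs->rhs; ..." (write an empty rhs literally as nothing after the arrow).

bb->b; ca->; cba->ab

  | cbccbcb
  | accacb => accb
  | abacbbb => abacbb => abacb
  | caacca => acca => ac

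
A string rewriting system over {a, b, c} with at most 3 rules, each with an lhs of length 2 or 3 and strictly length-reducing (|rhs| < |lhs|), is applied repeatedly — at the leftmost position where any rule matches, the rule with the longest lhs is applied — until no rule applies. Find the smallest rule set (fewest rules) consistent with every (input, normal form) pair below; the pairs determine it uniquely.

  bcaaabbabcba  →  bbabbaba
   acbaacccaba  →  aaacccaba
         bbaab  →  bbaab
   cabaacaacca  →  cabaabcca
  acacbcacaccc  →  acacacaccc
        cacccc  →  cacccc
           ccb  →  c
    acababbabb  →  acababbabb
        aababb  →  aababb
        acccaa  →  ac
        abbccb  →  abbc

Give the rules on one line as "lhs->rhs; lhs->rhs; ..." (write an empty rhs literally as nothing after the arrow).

caa->b; cb->

  | bcaaabbabcba => bbabbabcba => bbabbaba
  | acbaacccaba => aaacccaba
  | bbaab
  | cabaacaacca => cabaabcca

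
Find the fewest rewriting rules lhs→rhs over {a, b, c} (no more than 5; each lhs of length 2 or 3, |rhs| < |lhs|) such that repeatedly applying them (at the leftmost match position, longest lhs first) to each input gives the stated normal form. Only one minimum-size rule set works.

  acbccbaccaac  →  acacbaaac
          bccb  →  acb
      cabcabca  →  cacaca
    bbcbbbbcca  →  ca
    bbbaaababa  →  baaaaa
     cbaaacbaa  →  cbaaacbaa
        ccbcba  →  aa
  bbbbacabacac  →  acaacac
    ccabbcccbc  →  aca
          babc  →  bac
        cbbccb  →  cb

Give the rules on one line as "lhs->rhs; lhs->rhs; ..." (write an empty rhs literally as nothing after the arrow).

ab->a; bb->; bc->a; cc->

  | acbccbaccaac => acacbaccaac => acacbaaac
  | bccb => acb
  | cabcabca => cacabca => cacaca
  | bbcbbbbcca => cbbbbcca => cbbcca => ccca => ca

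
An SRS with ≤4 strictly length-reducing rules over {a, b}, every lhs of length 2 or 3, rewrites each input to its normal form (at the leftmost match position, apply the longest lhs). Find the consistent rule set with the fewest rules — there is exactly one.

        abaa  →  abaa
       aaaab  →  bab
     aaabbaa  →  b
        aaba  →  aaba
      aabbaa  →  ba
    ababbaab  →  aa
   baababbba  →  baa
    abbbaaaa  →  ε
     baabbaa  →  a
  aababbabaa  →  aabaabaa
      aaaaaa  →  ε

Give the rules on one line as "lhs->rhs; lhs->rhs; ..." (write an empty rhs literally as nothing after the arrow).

aaa->b; bb->; bbb->a

  | abaa
  | aaaab => bab
  | aaabbaa => bbbaa => aaa => b
  | aaba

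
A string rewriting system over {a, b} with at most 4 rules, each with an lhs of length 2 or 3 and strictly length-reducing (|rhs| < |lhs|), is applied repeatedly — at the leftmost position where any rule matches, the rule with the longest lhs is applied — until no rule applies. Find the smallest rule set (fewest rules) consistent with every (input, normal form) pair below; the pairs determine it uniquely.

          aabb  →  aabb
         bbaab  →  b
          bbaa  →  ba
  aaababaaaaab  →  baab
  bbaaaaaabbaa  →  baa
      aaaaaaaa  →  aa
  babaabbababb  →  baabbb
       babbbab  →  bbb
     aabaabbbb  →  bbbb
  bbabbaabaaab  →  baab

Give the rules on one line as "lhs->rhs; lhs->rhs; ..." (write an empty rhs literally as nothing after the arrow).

aaa->; aba->a; bab->b; bba->b

  | aabb
  | bbaab => bab => b
  | bbaa => ba
  | aaababaaaaab => babaaaaab => baaaaab => baab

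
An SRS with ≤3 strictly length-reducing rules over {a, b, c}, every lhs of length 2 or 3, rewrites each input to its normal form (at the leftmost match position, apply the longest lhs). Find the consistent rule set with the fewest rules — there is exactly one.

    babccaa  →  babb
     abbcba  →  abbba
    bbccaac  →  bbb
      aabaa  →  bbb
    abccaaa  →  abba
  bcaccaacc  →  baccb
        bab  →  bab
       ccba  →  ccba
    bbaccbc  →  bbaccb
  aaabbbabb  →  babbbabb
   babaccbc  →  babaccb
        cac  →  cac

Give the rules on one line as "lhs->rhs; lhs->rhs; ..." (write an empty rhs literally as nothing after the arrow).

aa->b; bc->b

  | babccaa => babcaa => babaa => babb
  | abbcba => abbba
  | bbccaac => bbcaac => bbaac => bbbc => bbb
  | aabaa => bbaa => bbb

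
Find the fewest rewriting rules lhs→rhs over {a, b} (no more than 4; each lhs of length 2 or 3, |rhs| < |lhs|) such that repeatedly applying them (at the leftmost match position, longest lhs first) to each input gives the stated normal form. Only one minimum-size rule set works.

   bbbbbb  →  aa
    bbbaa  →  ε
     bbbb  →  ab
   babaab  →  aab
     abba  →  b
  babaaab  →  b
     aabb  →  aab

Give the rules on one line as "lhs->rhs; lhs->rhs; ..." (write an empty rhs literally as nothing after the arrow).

  | bbbbbb => abbb => aa
  | bbbaa => aaa => ε
  | bbbb => ab
  | babaab => bbbab => aab

aaa->; aba->bb; bb->b; bbb->a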